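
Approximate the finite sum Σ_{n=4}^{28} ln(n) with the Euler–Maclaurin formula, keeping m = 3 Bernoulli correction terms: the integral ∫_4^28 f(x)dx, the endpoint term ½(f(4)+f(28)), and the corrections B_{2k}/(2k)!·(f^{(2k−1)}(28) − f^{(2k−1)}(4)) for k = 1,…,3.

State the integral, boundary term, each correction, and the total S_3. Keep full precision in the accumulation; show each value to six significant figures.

∫_4^28 ln(x) dx evaluates to 63.7565.
Endpoint term: (f(4) + f(28))/2 = (1.38629 + 3.33220)/2 = 2.35925.
Running total after boundary: 66.1158.
Order-1 term: 1/12 · (0.0357143 − 0.250000) = -0.0178571.
Running total after k=1: 66.0979.
Order-2 term: −1/720 · (9.11079e-05 − 0.0312500) = 4.32762e-05.
Running total after k=2: 66.0980.
Order-3 term: 1/30240 · (1.39451e-06 − 0.0234375) = -7.75003e-07.

S_3 ≈ 66.0980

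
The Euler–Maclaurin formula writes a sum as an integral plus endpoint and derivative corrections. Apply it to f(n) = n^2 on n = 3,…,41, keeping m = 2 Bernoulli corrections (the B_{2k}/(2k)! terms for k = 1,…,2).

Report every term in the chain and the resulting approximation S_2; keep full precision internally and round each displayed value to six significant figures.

∫_3^41 x^2 dx evaluates to 22964.7.
Boundary: ½(f(3) + f(41)) = ½(9.00000 + 1681.00) = 845.000.
So far: 23809.7.
Order-1 term: 1/12 · (82.0000 − 6.00000) = 6.33333.
After k=1: 23816.0.
Order-2 term: −1/720 · (0.00000 − 0.00000) = 0.00000.

S_2 ≈ 23816.0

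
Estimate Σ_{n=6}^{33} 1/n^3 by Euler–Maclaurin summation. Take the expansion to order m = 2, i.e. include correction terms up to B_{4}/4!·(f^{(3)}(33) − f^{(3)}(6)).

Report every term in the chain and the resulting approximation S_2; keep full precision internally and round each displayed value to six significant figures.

S_2 ≈ 0.0159494

Integral: ∫_6^33 1/x^3 dx = 0.0134298.
½[f(6) + f(33)] = ½[0.00462963 + 2.78265e-05] = 0.00232873.
Running total after boundary: 0.0157585.
k=1: B_{2}/(2)! × [f^{(1)}(33) − f^{(1)}(6)] = 1/12 × (-2.52968e-06 − (-0.00231481)) = 0.000192690.
After k=1: 0.0159512.
k=2: B_{4}/(4)! × [f^{(3)}(33) − f^{(3)}(6)] = −1/720 × (-4.64588e-08 − (-0.00128601)) = -1.78606e-06.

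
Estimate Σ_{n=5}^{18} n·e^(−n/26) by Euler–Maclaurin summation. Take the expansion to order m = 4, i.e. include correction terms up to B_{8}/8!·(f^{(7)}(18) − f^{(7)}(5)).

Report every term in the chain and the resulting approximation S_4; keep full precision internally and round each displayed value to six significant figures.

∫_5^18 x·e^(−x/26) dx evaluates to 92.5123.
Boundary: ½(f(5) + f(18)) = ½(4.12526 + 9.00756) = 6.56641.
Integral + boundary = 99.0787.
Order-1 term: 1/12 · (0.153975 − 0.666389) = -0.0427011.
Partial sum through k=1: 99.0360.
Order-2 term: −1/720 · (0.00170831 − 0.00342677) = 2.38675e-06.
Partial sum through k=2: 99.0360.
Order-3 term: 1/30240 · (4.71722e-06 − 8.68011e-06) = -1.31048e-10.
Partial sum through k=3: 99.0360.
Order-4 term: −1/1209600 · (1.02180e-08 − 1.81820e-08) = 6.58401e-15.

S_4 ≈ 99.0360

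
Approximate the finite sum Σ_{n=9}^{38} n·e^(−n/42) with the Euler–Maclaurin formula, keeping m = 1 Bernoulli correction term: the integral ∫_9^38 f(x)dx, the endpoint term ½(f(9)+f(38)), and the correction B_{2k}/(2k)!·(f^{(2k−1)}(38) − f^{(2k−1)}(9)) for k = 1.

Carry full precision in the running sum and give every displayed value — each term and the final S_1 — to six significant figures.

∫_9^38 x·e^(−x/42) dx evaluates to 369.262.
½[f(9) + f(38)] = ½[7.26406 + 15.3763] = 11.3202.
So far: 380.582.
Order-1 term: 1/12 · (0.0385370 − 0.634164) = -0.0496356.

S_1 ≈ 380.532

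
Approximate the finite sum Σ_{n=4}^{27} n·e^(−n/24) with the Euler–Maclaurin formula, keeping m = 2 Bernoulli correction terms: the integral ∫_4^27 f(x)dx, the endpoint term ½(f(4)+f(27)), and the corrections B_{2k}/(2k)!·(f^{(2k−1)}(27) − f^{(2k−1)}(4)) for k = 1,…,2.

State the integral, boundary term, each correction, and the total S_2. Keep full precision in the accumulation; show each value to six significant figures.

The integral term ∫_4^27 x·e^(−x/24) dx = 171.461.
½[f(4) + f(27)] = ½[3.38593 + 8.76562] = 6.07577.
So far: 177.537.
k=1: B_{2}/(2)! × [f^{(1)}(27) − f^{(1)}(4)] = 1/12 × (-0.0405816 − 0.705401) = -0.0621652.
After k=1: 177.475.
k=2: B_{4}/(4)! × [f^{(3)}(27) − f^{(3)}(4)] = −1/720 × (0.00105681 − 0.00416383) = 4.31530e-06.

S_2 ≈ 177.475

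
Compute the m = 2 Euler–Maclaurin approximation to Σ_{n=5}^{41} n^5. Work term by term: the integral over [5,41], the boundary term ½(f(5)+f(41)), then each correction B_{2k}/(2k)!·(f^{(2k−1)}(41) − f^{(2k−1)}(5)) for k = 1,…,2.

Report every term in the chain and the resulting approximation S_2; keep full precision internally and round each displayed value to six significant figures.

S_2 ≈ 8.50788e+08

The integral term ∫_5^41 x^5 dx = 7.91681e+08.
Endpoint term: (f(5) + f(41))/2 = (3125.00 + 1.15856e+08)/2 = 5.79297e+07.
Integral + boundary = 8.49611e+08.
Order-1 term: 1/12 · (1.41288e+07 − 3125.00) = 1.17714e+06.
Running total after k=1: 8.50788e+08.
Order-2 term: −1/720 · (100860 − 1500.00) = -138.000.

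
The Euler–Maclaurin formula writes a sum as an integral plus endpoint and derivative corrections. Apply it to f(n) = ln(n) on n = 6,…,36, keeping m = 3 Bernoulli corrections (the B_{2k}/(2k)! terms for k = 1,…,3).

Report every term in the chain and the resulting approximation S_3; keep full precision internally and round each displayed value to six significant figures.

S_3 ≈ 90.9322

Integral: ∫_6^36 ln(x) dx = 88.2561.
½[f(6) + f(36)] = ½[1.79176 + 3.58352] = 2.68764.
Running total after boundary: 90.9438.
Correction k=1: B_{2}/2! · (f^{(1)}(36) − f^{(1)}(6)) = 1/12 · (0.0277778 − 0.166667) = -0.0115741.
Partial sum through k=1: 90.9322.
Correction k=2: B_{4}/4! · (f^{(3)}(36) − f^{(3)}(6)) = −1/720 · (4.28669e-05 − 0.00925926) = 1.28005e-05.
Partial sum through k=2: 90.9322.
Correction k=3: B_{6}/6! · (f^{(5)}(36) − f^{(5)}(6)) = 1/30240 · (3.96916e-07 − 0.00308642) = -1.02051e-07.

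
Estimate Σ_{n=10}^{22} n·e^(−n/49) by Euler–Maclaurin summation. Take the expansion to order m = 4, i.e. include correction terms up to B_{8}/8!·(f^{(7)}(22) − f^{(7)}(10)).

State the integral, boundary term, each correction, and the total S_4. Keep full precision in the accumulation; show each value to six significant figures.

S_4 ≈ 147.809

The integral term ∫_10^22 x·e^(−x/49) dx = 136.736.
½[f(10) + f(22)] = ½[8.15396 + 14.0421] = 11.0980.
Running total after boundary: 147.834.
Correction k=1: B_{2}/2! · (f^{(1)}(22) − f^{(1)}(10)) = 1/12 · (0.351705 − 0.648988) = -0.0247736.
After k=1: 147.809.
Correction k=2: B_{4}/4! · (f^{(3)}(22) − f^{(3)}(10)) = −1/720 · (0.000678160 − 0.000949513) = 3.76878e-07.
After k=2: 147.809.
Correction k=3: B_{6}/6! · (f^{(5)}(22) − f^{(5)}(10)) = 1/30240 · (5.03889e-07 − 6.78353e-07) = -5.76931e-12.
After k=3: 147.809.
Correction k=4: B_{8}/8! · (f^{(7)}(22) − f^{(7)}(10)) = −1/1209600 · (3.02095e-10 − 4.00350e-10) = 8.12298e-17.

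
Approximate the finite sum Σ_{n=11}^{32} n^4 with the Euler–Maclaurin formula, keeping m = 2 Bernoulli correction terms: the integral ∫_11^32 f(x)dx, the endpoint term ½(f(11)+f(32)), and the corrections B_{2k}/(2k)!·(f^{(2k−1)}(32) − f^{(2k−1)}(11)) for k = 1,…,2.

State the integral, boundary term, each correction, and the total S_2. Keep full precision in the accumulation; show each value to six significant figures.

S_2 ≈ 7.22076e+06

The integral term ∫_11^32 x^4 dx = 6.67868e+06.
½[f(11) + f(32)] = ½[14641.0 + 1.04858e+06] = 531608.
Integral + boundary = 7.21028e+06.
Correction k=1: B_{2}/2! · (f^{(1)}(32) − f^{(1)}(11)) = 1/12 · (131072 − 5324.00) = 10479.0.
Running total after k=1: 7.22076e+06.
Correction k=2: B_{4}/4! · (f^{(3)}(32) − f^{(3)}(11)) = −1/720 · (768.000 − 264.000) = -0.700000.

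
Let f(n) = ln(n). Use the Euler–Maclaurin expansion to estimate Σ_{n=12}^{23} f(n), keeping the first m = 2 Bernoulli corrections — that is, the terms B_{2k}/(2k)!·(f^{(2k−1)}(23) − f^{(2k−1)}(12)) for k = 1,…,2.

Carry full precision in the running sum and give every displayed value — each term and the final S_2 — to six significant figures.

S_2 ≈ 34.1044

∫_12^23 ln(x) dx evaluates to 31.2975.
Boundary: ½(f(12) + f(23)) = ½(2.48491 + 3.13549) = 2.81020.
Running total after boundary: 34.1077.
Order-1 term: 1/12 · (0.0434783 − 0.0833333) = -0.00332126.
Running total after k=1: 34.1044.
Order-2 term: −1/720 · (0.000164379 − 0.00115741) = 1.37921e-06.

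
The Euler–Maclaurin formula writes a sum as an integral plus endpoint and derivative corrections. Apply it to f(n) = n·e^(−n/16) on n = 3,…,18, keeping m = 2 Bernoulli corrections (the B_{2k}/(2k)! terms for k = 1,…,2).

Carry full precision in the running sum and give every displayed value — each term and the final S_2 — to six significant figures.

S_2 ≈ 79.5198

∫_3^18 x·e^(−x/16) dx evaluates to 75.4139.
Endpoint term: (f(3) + f(18))/2 = (2.48709 + 5.84374)/2 = 4.16542.
So far: 79.5793.
Order-1 term: 1/12 · (-0.0405816 − 0.673586) = -0.0595140.
Partial sum through k=1: 79.5198.
Order-2 term: −1/720 · (0.00237783 − 0.00910799) = 9.34744e-06.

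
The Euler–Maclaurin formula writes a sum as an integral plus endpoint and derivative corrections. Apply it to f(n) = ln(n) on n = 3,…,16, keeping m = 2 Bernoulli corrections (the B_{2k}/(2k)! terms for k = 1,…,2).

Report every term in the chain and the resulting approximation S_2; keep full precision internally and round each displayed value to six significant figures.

S_2 ≈ 29.9787

Integral: ∫_3^16 ln(x) dx = 28.0656.
Boundary: ½(f(3) + f(16)) = ½(1.09861 + 2.77259) = 1.93560.
So far: 30.0012.
k=1: B_{2}/(2)! × [f^{(1)}(16) − f^{(1)}(3)] = 1/12 × (0.0625000 − 0.333333) = -0.0225694.
Running total after k=1: 29.9786.
k=2: B_{4}/(4)! × [f^{(3)}(16) − f^{(3)}(3)] = −1/720 × (0.000488281 − 0.0740741) = 0.000102202.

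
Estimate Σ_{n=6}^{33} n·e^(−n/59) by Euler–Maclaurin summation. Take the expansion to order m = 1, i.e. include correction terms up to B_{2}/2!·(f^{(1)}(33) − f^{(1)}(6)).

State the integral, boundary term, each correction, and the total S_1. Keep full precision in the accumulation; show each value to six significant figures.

Integral: ∫_6^33 x·e^(−x/59) dx = 361.549.
Boundary: ½(f(6) + f(33)) = ½(5.41983 + 18.8627) = 12.1413.
Running total after boundary: 373.691.
k=1: B_{2}/(2)! × [f^{(1)}(33) − f^{(1)}(6)] = 1/12 × (0.251890 − 0.811444) = -0.0466295.

S_1 ≈ 373.644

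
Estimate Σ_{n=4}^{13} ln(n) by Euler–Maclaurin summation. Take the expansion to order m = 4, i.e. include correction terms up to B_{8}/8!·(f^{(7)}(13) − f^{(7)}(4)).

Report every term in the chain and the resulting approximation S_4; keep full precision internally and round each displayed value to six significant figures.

The integral term ∫_4^13 ln(x) dx = 18.7992.
Endpoint term: (f(4) + f(13))/2 = (1.38629 + 2.56495)/2 = 1.97562.
So far: 20.7748.
Correction k=1: B_{2}/2! · (f^{(1)}(13) − f^{(1)}(4)) = 1/12 · (0.0769231 − 0.250000) = -0.0144231.
Running total after k=1: 20.7604.
Correction k=2: B_{4}/4! · (f^{(3)}(13) − f^{(3)}(4)) = −1/720 · (0.000910332 − 0.0312500) = 4.21384e-05.
Running total after k=2: 20.7604.
Correction k=3: B_{6}/6! · (f^{(5)}(13) − f^{(5)}(4)) = 1/30240 · (6.46390e-05 − 0.0234375) = -7.72912e-07.
Running total after k=3: 20.7604.
Correction k=4: B_{8}/8! · (f^{(7)}(13) − f^{(7)}(4)) = −1/1209600 · (1.14744e-05 − 0.0439453) = 3.63210e-08.

S_4 ≈ 20.7604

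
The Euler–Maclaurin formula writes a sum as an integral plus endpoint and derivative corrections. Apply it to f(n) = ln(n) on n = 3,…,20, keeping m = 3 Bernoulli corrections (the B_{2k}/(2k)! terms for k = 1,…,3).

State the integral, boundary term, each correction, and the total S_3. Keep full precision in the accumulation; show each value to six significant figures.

Integral: ∫_3^20 ln(x) dx = 39.6188.
Endpoint term: (f(3) + f(20))/2 = (1.09861 + 2.99573)/2 = 2.04717.
Integral + boundary = 41.6660.
k=1: B_{2}/(2)! × [f^{(1)}(20) − f^{(1)}(3)] = 1/12 × (0.0500000 − 0.333333) = -0.0236111.
Running total after k=1: 41.6424.
k=2: B_{4}/(4)! × [f^{(3)}(20) − f^{(3)}(3)] = −1/720 × (0.000250000 − 0.0740741) = 0.000102533.
Running total after k=2: 41.6425.
k=3: B_{6}/(6)! × [f^{(5)}(20) − f^{(5)}(3)] = 1/30240 × (7.50000e-06 − 0.0987654) = -3.26580e-06.

S_3 ≈ 41.6425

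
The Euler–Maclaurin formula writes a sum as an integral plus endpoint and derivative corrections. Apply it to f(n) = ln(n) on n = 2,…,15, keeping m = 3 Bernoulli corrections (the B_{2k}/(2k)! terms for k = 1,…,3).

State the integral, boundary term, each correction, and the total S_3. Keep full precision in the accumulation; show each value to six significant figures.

S_3 ≈ 27.8993

∫_2^15 ln(x) dx evaluates to 26.2345.
½[f(2) + f(15)] = ½[0.693147 + 2.70805] = 1.70060.
So far: 27.9351.
k=1: B_{2}/(2)! × [f^{(1)}(15) − f^{(1)}(2)] = 1/12 × (0.0666667 − 0.500000) = -0.0361111.
After k=1: 27.8989.
k=2: B_{4}/(4)! × [f^{(3)}(15) − f^{(3)}(2)] = −1/720 × (0.000592593 − 0.250000) = 0.000346399.
After k=2: 27.8993.
k=3: B_{6}/(6)! × [f^{(5)}(15) − f^{(5)}(2)] = 1/30240 × (3.16049e-05 − 0.750000) = -2.48005e-05.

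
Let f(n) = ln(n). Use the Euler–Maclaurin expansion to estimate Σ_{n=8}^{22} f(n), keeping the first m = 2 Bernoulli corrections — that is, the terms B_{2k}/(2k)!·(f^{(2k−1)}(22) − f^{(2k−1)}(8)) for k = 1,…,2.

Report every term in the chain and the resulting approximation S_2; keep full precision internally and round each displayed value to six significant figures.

S_2 ≈ 39.9460

Integral: ∫_8^22 ln(x) dx = 37.3674.
Boundary: ½(f(8) + f(22)) = ½(2.07944 + 3.09104) = 2.58524.
Integral + boundary = 39.9526.
Correction k=1: B_{2}/2! · (f^{(1)}(22) − f^{(1)}(8)) = 1/12 · (0.0454545 − 0.125000) = -0.00662879.
After k=1: 39.9460.
Correction k=2: B_{4}/4! · (f^{(3)}(22) − f^{(3)}(8)) = −1/720 · (0.000187829 − 0.00390625) = 5.16447e-06.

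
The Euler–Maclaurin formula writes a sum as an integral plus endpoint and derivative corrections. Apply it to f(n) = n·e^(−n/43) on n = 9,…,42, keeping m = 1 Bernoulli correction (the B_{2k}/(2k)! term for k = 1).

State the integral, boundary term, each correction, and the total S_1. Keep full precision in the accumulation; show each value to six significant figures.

The integral term ∫_9^42 x·e^(−x/43) dx = 437.496.
Boundary: ½(f(9) + f(42)) = ½(7.30035 + 15.8145) = 11.5574.
So far: 449.053.
Correction k=1: B_{2}/2! · (f^{(1)}(42) − f^{(1)}(9)) = 1/12 · (0.00875663 − 0.641374) = -0.0527181.

S_1 ≈ 449.000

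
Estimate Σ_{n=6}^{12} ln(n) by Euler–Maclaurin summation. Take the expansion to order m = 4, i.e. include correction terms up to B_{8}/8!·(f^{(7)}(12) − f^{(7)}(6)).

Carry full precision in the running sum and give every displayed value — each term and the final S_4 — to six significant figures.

Integral: ∫_6^12 ln(x) dx = 13.0683.
Boundary: ½(f(6) + f(12)) = ½(1.79176 + 2.48491) = 2.13833.
So far: 15.2067.
Correction k=1: B_{2}/2! · (f^{(1)}(12) − f^{(1)}(6)) = 1/12 · (0.0833333 − 0.166667) = -0.00694444.
Running total after k=1: 15.1997.
Correction k=2: B_{4}/4! · (f^{(3)}(12) − f^{(3)}(6)) = −1/720 · (0.00115741 − 0.00925926) = 1.12526e-05.
Running total after k=2: 15.1997.
Correction k=3: B_{6}/6! · (f^{(5)}(12) − f^{(5)}(6)) = 1/30240 · (9.64506e-05 − 0.00308642) = -9.88746e-08.
Running total after k=3: 15.1997.
Correction k=4: B_{8}/8! · (f^{(7)}(12) − f^{(7)}(6)) = −1/1209600 · (2.00939e-05 − 0.00257202) = 2.10972e-09.

S_4 ≈ 15.1997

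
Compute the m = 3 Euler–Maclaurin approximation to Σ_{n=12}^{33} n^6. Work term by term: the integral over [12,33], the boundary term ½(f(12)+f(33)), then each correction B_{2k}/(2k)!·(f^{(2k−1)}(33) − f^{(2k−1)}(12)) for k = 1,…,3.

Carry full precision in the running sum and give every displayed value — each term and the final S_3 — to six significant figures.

S_3 ≈ 6.74989e+09

Integral: ∫_12^33 x^6 dx = 6.08323e+09.
½[f(12) + f(33)] = ½[2.98598e+06 + 1.29147e+09] = 6.47227e+08.
So far: 6.73046e+09.
Correction k=1: B_{2}/2! · (f^{(1)}(33) − f^{(1)}(12)) = 1/12 · (2.34812e+08 − 1.49299e+06) = 1.94433e+07.
After k=1: 6.74990e+09.
Correction k=2: B_{4}/4! · (f^{(3)}(33) − f^{(3)}(12)) = −1/720 · (4.31244e+06 − 207360) = -5701.50.
After k=2: 6.74989e+09.
Correction k=3: B_{6}/6! · (f^{(5)}(33) − f^{(5)}(12)) = 1/30240 · (23760.0 − 8640.00) = 0.500000.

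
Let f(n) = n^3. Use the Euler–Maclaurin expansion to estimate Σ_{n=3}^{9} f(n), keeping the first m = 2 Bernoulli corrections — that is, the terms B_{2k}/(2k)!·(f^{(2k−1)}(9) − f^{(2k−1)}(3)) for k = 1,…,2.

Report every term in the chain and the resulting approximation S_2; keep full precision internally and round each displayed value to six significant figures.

The integral term ∫_3^9 x^3 dx = 1620.00.
Boundary: ½(f(3) + f(9)) = ½(27.0000 + 729.000) = 378.000.
Integral + boundary = 1998.00.
Correction k=1: B_{2}/2! · (f^{(1)}(9) − f^{(1)}(3)) = 1/12 · (243.000 − 27.0000) = 18.0000.
Partial sum through k=1: 2016.00.
Correction k=2: B_{4}/4! · (f^{(3)}(9) − f^{(3)}(3)) = −1/720 · (6.00000 − 6.00000) = 0.00000.

S_2 ≈ 2016.00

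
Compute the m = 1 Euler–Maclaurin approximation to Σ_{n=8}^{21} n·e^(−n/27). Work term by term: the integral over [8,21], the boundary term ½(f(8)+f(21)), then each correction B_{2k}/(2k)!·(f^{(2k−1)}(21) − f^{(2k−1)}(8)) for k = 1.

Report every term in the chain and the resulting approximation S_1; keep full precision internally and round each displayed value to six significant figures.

S_1 ≈ 115.018

The integral term ∫_8^21 x·e^(−x/27) dx = 107.255.
½[f(8) + f(21)] = ½[5.94854 + 9.64794] = 7.79824.
So far: 115.053.
Correction k=1: B_{2}/2! · (f^{(1)}(21) − f^{(1)}(8)) = 1/12 · (0.102095 − 0.523251) = -0.0350964.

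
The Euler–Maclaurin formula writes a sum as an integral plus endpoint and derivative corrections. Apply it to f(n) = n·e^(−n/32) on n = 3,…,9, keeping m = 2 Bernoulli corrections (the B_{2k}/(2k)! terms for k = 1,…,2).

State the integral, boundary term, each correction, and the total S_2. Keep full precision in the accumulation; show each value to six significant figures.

∫_3^9 x·e^(−x/32) dx evaluates to 29.4220.
Endpoint term: (f(3) + f(9))/2 = (2.73153 + 6.79356)/2 = 4.76254.
So far: 34.1846.
Order-1 term: 1/12 · (0.542541 − 0.825150) = -0.0235508.
Partial sum through k=1: 34.1610.
Order-2 term: −1/720 · (0.00200412 − 0.00258415) = 8.05597e-07.

S_2 ≈ 34.1610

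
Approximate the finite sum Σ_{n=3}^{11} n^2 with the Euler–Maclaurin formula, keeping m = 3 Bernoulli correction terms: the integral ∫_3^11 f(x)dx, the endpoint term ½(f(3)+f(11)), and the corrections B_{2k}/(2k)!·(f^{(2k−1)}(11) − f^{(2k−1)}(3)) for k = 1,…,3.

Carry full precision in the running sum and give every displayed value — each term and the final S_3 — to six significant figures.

The integral term ∫_3^11 x^2 dx = 434.667.
½[f(3) + f(11)] = ½[9.00000 + 121.000] = 65.0000.
Integral + boundary = 499.667.
k=1: B_{2}/(2)! × [f^{(1)}(11) − f^{(1)}(3)] = 1/12 × (22.0000 − 6.00000) = 1.33333.
Partial sum through k=1: 501.000.
k=2: B_{4}/(4)! × [f^{(3)}(11) − f^{(3)}(3)] = −1/720 × (0.00000 − 0.00000) = 0.00000.
Partial sum through k=2: 501.000.
k=3: B_{6}/(6)! × [f^{(5)}(11) − f^{(5)}(3)] = 1/30240 × (0.00000 − 0.00000) = 0.00000.

S_3 ≈ 501.000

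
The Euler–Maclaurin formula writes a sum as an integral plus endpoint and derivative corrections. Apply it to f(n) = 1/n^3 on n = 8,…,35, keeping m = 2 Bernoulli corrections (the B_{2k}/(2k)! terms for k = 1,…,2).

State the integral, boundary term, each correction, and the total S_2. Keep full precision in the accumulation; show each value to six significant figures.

S_2 ≈ 0.00845311

The integral term ∫_8^35 1/x^3 dx = 0.00740434.
½[f(8) + f(35)] = ½[0.00195312 + 2.33236e-05] = 0.000988224.
Integral + boundary = 0.00839256.
Correction k=1: B_{2}/2! · (f^{(1)}(35) − f^{(1)}(8)) = 1/12 · (-1.99917e-06 − (-0.000732422)) = 6.08686e-05.
Running total after k=1: 0.00845343.
Correction k=2: B_{4}/4! · (f^{(3)}(35) − f^{(3)}(8)) = −1/720 · (-3.26395e-08 − (-0.000228882)) = -3.17846e-07.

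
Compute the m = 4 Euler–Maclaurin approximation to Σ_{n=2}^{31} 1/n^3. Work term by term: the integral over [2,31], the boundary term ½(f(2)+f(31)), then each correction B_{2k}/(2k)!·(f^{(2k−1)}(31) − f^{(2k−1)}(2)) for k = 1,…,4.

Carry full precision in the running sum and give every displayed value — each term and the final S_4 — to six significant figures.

∫_2^31 1/x^3 dx evaluates to 0.124480.
Boundary: ½(f(2) + f(31)) = ½(0.125000 + 3.35672e-05) = 0.0625168.
Running total after boundary: 0.186996.
Order-1 term: 1/12 · (-3.24844e-06 − (-0.187500)) = 0.0156247.
After k=1: 0.202621.
Order-2 term: −1/720 · (-6.76054e-08 − (-0.937500)) = -0.00130208.
After k=2: 0.201319.
Order-3 term: 1/30240 · (-2.95466e-09 − (-9.84375)) = 0.000325521.
After k=3: 0.201645.
Order-4 term: −1/1209600 · (-2.21369e-10 − (-177.188)) = -0.000146484.

S_4 ≈ 0.201498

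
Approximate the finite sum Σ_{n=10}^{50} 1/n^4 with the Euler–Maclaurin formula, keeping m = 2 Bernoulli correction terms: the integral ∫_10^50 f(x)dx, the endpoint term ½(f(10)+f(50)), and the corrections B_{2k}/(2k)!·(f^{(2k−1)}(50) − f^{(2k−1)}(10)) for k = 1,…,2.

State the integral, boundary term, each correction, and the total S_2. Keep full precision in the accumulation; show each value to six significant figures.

S_2 ≈ 0.000384062

Integral: ∫_10^50 1/x^4 dx = 0.000330667.
Boundary: ½(f(10) + f(50)) = ½(0.000100000 + 1.60000e-07) = 5.00800e-05.
Running total after boundary: 0.000380747.
k=1: B_{2}/(2)! × [f^{(1)}(50) − f^{(1)}(10)] = 1/12 × (-1.28000e-08 − (-4.00000e-05)) = 3.33227e-06.
Partial sum through k=1: 0.000384079.
k=2: B_{4}/(4)! × [f^{(3)}(50) − f^{(3)}(10)] = −1/720 × (-1.53600e-10 − (-1.20000e-05)) = -1.66665e-08.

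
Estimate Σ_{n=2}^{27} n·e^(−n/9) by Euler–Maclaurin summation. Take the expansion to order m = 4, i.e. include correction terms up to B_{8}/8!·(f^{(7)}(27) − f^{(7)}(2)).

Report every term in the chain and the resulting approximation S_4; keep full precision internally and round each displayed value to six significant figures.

Integral: ∫_2^27 x·e^(−x/9) dx = 63.1420.
½[f(2) + f(27)] = ½[1.60147 + 1.34425] = 1.47286.
Integral + boundary = 64.6149.
Order-1 term: 1/12 · (-0.0995741 − 0.622796) = -0.0601975.
After k=1: 64.5547.
Order-2 term: −1/720 · (0.00000 − 0.0274601) = 3.81391e-05.
After k=2: 64.5547.
Order-3 term: 1/30240 · (1.51767e-05 − 0.000583104) = -1.87807e-08.
After k=3: 64.5547.
Order-4 term: −1/1209600 · (3.74733e-07 − 1.02123e-05) = 8.13289e-12.

S_4 ≈ 64.5547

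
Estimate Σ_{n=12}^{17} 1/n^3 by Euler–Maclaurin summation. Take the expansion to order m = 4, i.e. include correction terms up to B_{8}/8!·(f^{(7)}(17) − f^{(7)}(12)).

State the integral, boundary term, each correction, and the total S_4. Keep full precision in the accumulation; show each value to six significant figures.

S_4 ≈ 0.00214228

Integral: ∫_12^17 1/x^3 dx = 0.00174212.
Boundary: ½(f(12) + f(17)) = ½(0.000578704 + 0.000203542) = 0.000391123.
Integral + boundary = 0.00213324.
k=1: B_{2}/(2)! × [f^{(1)}(17) − f^{(1)}(12)] = 1/12 × (-3.59191e-05 − (-0.000144676)) = 9.06307e-06.
Running total after k=1: 0.00214230.
k=2: B_{4}/(4)! × [f^{(3)}(17) − f^{(3)}(12)] = −1/720 × (-2.48575e-06 − (-2.00939e-05)) = -2.44557e-08.
Running total after k=2: 0.00214228.
k=3: B_{6}/(6)! × [f^{(5)}(17) − f^{(5)}(12)] = 1/30240 × (-3.61251e-07 − (-5.86071e-06)) = 1.81861e-10.
Running total after k=3: 0.00214228.
k=4: B_{8}/(8)! × [f^{(7)}(17) − f^{(7)}(12)] = −1/1209600 × (-9.00003e-08 − (-2.93036e-06)) = -2.34818e-12.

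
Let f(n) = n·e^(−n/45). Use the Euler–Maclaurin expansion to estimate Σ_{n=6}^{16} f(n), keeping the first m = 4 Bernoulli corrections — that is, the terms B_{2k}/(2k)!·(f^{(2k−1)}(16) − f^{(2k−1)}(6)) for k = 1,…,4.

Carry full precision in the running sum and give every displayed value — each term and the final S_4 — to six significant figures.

S_4 ≈ 93.0769

∫_6^16 x·e^(−x/45) dx evaluates to 84.8707.
½[f(6) + f(16)] = ½[5.25104 + 11.2125] = 8.23179.
Integral + boundary = 93.1025.
Correction k=1: B_{2}/2! · (f^{(1)}(16) − f^{(1)}(6)) = 1/12 · (0.451616 − 0.758484) = -0.0255723.
Partial sum through k=1: 93.0769.
Correction k=2: B_{4}/4! · (f^{(3)}(16) − f^{(3)}(6)) = −1/720 · (0.000915153 − 0.00123893) = 4.49688e-07.
Partial sum through k=2: 93.0769.
Correction k=3: B_{6}/6! · (f^{(5)}(16) − f^{(5)}(6)) = 1/30240 · (7.93721e-07 − 1.03867e-06) = -8.10001e-12.
Partial sum through k=3: 93.0769.
Correction k=4: B_{8}/8! · (f^{(7)}(16) − f^{(7)}(6)) = −1/1209600 · (5.60748e-10 − 7.23711e-10) = 1.34724e-16.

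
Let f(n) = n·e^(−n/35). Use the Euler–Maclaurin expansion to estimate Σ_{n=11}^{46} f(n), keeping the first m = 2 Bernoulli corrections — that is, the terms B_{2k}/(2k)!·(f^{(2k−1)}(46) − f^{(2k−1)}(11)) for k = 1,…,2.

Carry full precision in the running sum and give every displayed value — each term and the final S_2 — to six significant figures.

S_2 ≈ 424.278

∫_11^46 x·e^(−x/35) dx evaluates to 414.131.
Endpoint term: (f(11) + f(46))/2 = (8.03341 + 12.3586)/2 = 10.1960.
Integral + boundary = 424.327.
k=1: B_{2}/(2)! × [f^{(1)}(46) − f^{(1)}(11)] = 1/12 × (-0.0844379 − 0.500784) = -0.0487685.
Partial sum through k=1: 424.278.
k=2: B_{4}/(4)! × [f^{(3)}(46) − f^{(3)}(11)] = −1/720 × (0.000369710 − 0.00160115) = 1.71033e-06.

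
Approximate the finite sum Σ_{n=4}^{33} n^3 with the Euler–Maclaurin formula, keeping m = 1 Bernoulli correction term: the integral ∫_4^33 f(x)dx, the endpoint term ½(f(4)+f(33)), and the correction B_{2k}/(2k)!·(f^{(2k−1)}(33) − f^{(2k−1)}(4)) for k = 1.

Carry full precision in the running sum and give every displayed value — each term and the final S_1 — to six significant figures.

∫_4^33 x^3 dx evaluates to 296416.
½[f(4) + f(33)] = ½[64.0000 + 35937.0] = 18000.5.
Integral + boundary = 314417.
Correction k=1: B_{2}/2! · (f^{(1)}(33) − f^{(1)}(4)) = 1/12 · (3267.00 − 48.0000) = 268.250.

S_1 ≈ 314685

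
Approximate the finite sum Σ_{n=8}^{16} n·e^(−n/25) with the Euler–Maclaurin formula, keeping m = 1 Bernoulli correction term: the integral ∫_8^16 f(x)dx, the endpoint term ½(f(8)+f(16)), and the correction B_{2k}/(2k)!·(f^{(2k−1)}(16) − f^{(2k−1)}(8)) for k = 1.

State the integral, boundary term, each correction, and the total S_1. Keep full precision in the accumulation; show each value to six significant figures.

S_1 ≈ 65.6958

∫_8^16 x·e^(−x/25) dx evaluates to 58.5982.
Endpoint term: (f(8) + f(16))/2 = (5.80919 + 8.43668)/2 = 7.12294.
Running total after boundary: 65.7212.
Order-1 term: 1/12 · (0.189825 − 0.493781) = -0.0253297.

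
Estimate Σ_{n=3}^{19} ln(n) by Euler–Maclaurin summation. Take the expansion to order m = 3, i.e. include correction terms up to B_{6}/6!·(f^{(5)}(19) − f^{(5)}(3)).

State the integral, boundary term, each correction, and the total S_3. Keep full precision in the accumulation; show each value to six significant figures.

Integral: ∫_3^19 ln(x) dx = 36.6485.
Boundary: ½(f(3) + f(19)) = ½(1.09861 + 2.94444) = 2.02153.
Integral + boundary = 38.6700.
k=1: B_{2}/(2)! × [f^{(1)}(19) − f^{(1)}(3)] = 1/12 × (0.0526316 − 0.333333) = -0.0233918.
Partial sum through k=1: 38.6466.
k=2: B_{4}/(4)! × [f^{(3)}(19) − f^{(3)}(3)] = −1/720 × (0.000291588 − 0.0740741) = 0.000102476.
Partial sum through k=2: 38.6467.
k=3: B_{6}/(6)! × [f^{(5)}(19) − f^{(5)}(3)] = 1/30240 × (9.69267e-06 − 0.0987654) = -3.26573e-06.

S_3 ≈ 38.6467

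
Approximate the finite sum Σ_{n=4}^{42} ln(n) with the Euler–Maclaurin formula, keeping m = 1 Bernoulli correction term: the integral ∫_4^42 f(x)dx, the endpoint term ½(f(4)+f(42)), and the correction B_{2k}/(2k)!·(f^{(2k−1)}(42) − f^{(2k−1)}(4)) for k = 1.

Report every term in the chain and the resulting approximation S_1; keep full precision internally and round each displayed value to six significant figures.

S_1 ≈ 115.980

The integral term ∫_4^42 ln(x) dx = 113.437.
Endpoint term: (f(4) + f(42))/2 = (1.38629 + 3.73767)/2 = 2.56198.
Running total after boundary: 115.999.
Correction k=1: B_{2}/2! · (f^{(1)}(42) − f^{(1)}(4)) = 1/12 · (0.0238095 − 0.250000) = -0.0188492.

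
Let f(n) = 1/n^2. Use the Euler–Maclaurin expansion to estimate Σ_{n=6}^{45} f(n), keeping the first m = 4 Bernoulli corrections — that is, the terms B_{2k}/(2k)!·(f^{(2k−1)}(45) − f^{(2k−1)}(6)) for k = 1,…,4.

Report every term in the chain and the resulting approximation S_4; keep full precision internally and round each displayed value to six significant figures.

Integral: ∫_6^45 1/x^2 dx = 0.144444.
½[f(6) + f(45)] = ½[0.0277778 + 0.000493827] = 0.0141358.
So far: 0.158580.
Order-1 term: 1/12 · (-2.19479e-05 − (-0.00925926)) = 0.000769776.
Running total after k=1: 0.159350.
Order-2 term: −1/720 · (-1.30061e-07 − (-0.00308642)) = -4.28651e-06.
Running total after k=2: 0.159346.
Order-3 term: 1/30240 · (-1.92684e-09 − (-0.00257202)) = 8.50534e-08.
Running total after k=3: 0.159346.
Order-4 term: −1/1209600 · (-5.32854e-11 − (-0.00400091)) = -3.30763e-09.

S_4 ≈ 0.159346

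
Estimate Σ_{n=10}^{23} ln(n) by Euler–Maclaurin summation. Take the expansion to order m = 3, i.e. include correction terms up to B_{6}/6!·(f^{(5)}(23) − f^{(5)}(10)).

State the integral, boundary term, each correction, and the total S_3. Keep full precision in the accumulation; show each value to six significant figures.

∫_10^23 ln(x) dx evaluates to 36.0905.
½[f(10) + f(23)] = ½[2.30259 + 3.13549] = 2.71904.
Integral + boundary = 38.8096.
Correction k=1: B_{2}/2! · (f^{(1)}(23) − f^{(1)}(10)) = 1/12 · (0.0434783 − 0.100000) = -0.00471014.
Partial sum through k=1: 38.8048.
Correction k=2: B_{4}/4! · (f^{(3)}(23) − f^{(3)}(10)) = −1/720 · (0.000164379 − 0.00200000) = 2.54947e-06.
Partial sum through k=2: 38.8048.
Correction k=3: B_{6}/6! · (f^{(5)}(23) − f^{(5)}(10)) = 1/30240 · (3.72883e-06 − 0.000240000) = -7.81320e-09.

S_3 ≈ 38.8048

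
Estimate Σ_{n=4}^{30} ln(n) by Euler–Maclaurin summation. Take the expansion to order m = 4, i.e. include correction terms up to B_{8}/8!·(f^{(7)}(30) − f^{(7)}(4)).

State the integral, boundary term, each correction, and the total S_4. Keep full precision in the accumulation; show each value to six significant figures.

S_4 ≈ 72.8665

∫_4^30 ln(x) dx evaluates to 70.4907.
½[f(4) + f(30)] = ½[1.38629 + 3.40120] = 2.39375.
So far: 72.8845.
Correction k=1: B_{2}/2! · (f^{(1)}(30) − f^{(1)}(4)) = 1/12 · (0.0333333 − 0.250000) = -0.0180556.
Partial sum through k=1: 72.8664.
Correction k=2: B_{4}/4! · (f^{(3)}(30) − f^{(3)}(4)) = −1/720 · (7.40741e-05 − 0.0312500) = 4.32999e-05.
Partial sum through k=2: 72.8665.
Correction k=3: B_{6}/6! · (f^{(5)}(30) − f^{(5)}(4)) = 1/30240 · (9.87654e-07 − 0.0234375) = -7.75017e-07.
Partial sum through k=3: 72.8665.
Correction k=4: B_{8}/8! · (f^{(7)}(30) − f^{(7)}(4)) = −1/1209600 · (3.29218e-08 − 0.0439453) = 3.63304e-08.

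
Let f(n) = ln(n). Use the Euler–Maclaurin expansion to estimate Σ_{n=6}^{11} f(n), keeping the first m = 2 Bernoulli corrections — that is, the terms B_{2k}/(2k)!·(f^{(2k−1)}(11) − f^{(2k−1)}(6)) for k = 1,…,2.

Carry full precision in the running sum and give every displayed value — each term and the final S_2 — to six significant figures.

S_2 ≈ 12.7148

∫_6^11 ln(x) dx evaluates to 10.6263.
Boundary: ½(f(6) + f(11)) = ½(1.79176 + 2.39790) = 2.09483.
Integral + boundary = 12.7211.
k=1: B_{2}/(2)! × [f^{(1)}(11) − f^{(1)}(6)] = 1/12 × (0.0909091 − 0.166667) = -0.00631313.
After k=1: 12.7148.
k=2: B_{4}/(4)! × [f^{(3)}(11) − f^{(3)}(6)] = −1/720 × (0.00150263 − 0.00925926) = 1.07731e-05.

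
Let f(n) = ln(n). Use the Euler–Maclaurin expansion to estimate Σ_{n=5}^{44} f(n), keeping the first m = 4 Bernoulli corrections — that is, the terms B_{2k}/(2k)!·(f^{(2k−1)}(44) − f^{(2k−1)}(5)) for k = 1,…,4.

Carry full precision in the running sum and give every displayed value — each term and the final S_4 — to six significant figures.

∫_5^44 ln(x) dx evaluates to 119.457.
Boundary: ½(f(5) + f(44)) = ½(1.60944 + 3.78419) = 2.69681.
So far: 122.154.
Correction k=1: B_{2}/2! · (f^{(1)}(44) − f^{(1)}(5)) = 1/12 · (0.0227273 − 0.200000) = -0.0147727.
Partial sum through k=1: 122.139.
Correction k=2: B_{4}/4! · (f^{(3)}(44) − f^{(3)}(5)) = −1/720 · (2.34786e-05 − 0.0160000) = 2.21896e-05.
Partial sum through k=2: 122.139.
Correction k=3: B_{6}/6! · (f^{(5)}(44) − f^{(5)}(5)) = 1/30240 · (1.45528e-07 − 0.00768000) = -2.53963e-07.
Partial sum through k=3: 122.139.
Correction k=4: B_{8}/8! · (f^{(7)}(44) − f^{(7)}(5)) = −1/1209600 · (2.25509e-09 − 0.00921600) = 7.61905e-09.

S_4 ≈ 122.139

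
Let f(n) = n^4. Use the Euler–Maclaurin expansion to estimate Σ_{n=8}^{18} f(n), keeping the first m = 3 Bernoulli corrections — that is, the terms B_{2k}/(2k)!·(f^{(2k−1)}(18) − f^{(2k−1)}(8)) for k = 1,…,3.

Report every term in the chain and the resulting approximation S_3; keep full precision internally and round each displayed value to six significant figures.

Integral: ∫_8^18 x^4 dx = 371360.
Boundary: ½(f(8) + f(18)) = ½(4096.00 + 104976) = 54536.0.
Running total after boundary: 425896.
k=1: B_{2}/(2)! × [f^{(1)}(18) − f^{(1)}(8)] = 1/12 × (23328.0 − 2048.00) = 1773.33.
Running total after k=1: 427669.
k=2: B_{4}/(4)! × [f^{(3)}(18) − f^{(3)}(8)] = −1/720 × (432.000 − 192.000) = -0.333333.
Running total after k=2: 427669.
k=3: B_{6}/(6)! × [f^{(5)}(18) − f^{(5)}(8)] = 1/30240 × (0.00000 − 0.00000) = 0.00000.

S_3 ≈ 427669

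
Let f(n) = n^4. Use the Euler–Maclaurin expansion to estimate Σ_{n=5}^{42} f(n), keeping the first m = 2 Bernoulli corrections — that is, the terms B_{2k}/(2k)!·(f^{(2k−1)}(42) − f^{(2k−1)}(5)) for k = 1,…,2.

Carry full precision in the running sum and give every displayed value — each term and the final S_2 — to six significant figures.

S_2 ≈ 2.77184e+07

The integral term ∫_5^42 x^4 dx = 2.61376e+07.
Endpoint term: (f(5) + f(42))/2 = (625.000 + 3.11170e+06)/2 = 1.55616e+06.
So far: 2.76938e+07.
k=1: B_{2}/(2)! × [f^{(1)}(42) − f^{(1)}(5)] = 1/12 × (296352 − 500.000) = 24654.3.
Partial sum through k=1: 2.77184e+07.
k=2: B_{4}/(4)! × [f^{(3)}(42) − f^{(3)}(5)] = −1/720 × (1008.00 − 120.000) = -1.23333.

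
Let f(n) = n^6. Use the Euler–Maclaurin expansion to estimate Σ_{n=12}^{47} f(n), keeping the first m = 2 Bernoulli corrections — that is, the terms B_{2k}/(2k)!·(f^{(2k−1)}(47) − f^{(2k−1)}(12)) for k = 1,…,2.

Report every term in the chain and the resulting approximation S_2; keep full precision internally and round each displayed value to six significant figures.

S_2 ≈ 7.78752e+10

The integral term ∫_12^47 x^6 dx = 7.23696e+10.
Endpoint term: (f(12) + f(47))/2 = (2.98598e+06 + 1.07792e+10)/2 = 5.39110e+09.
So far: 7.77607e+10.
Order-1 term: 1/12 · (1.37607e+09 − 1.49299e+06) = 1.14548e+08.
Running total after k=1: 7.78753e+10.
Order-2 term: −1/720 · (1.24588e+07 − 207360) = -17015.8.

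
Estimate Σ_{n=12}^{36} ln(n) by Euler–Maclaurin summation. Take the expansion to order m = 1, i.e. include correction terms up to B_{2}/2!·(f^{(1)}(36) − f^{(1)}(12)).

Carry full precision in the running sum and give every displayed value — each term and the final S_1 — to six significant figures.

Integral: ∫_12^36 ln(x) dx = 75.1878.
½[f(12) + f(36)] = ½[2.48491 + 3.58352] = 3.03421.
So far: 78.2220.
Order-1 term: 1/12 · (0.0277778 − 0.0833333) = -0.00462963.

S_1 ≈ 78.2174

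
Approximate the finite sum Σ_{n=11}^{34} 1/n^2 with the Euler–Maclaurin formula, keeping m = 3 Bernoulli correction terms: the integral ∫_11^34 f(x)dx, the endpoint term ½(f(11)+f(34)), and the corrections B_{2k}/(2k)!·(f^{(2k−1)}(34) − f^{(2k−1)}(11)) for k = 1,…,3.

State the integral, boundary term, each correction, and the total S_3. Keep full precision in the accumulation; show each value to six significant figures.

Integral: ∫_11^34 1/x^2 dx = 0.0614973.
Boundary: ½(f(11) + f(34)) = ½(0.00826446 + 0.000865052) = 0.00456476.
So far: 0.0660621.
Correction k=1: B_{2}/2! · (f^{(1)}(34) − f^{(1)}(11)) = 1/12 · (-5.08854e-05 − (-0.00150263)) = 0.000120979.
Running total after k=1: 0.0661831.
Correction k=2: B_{4}/4! · (f^{(3)}(34) − f^{(3)}(11)) = −1/720 · (-5.28222e-07 − (-0.000149021)) = -2.06240e-07.
Running total after k=2: 0.0661829.
Correction k=3: B_{6}/6! · (f^{(5)}(34) − f^{(5)}(11)) = 1/30240 · (-1.37082e-08 − (-3.69474e-05)) = 1.22135e-09.

S_3 ≈ 0.0661829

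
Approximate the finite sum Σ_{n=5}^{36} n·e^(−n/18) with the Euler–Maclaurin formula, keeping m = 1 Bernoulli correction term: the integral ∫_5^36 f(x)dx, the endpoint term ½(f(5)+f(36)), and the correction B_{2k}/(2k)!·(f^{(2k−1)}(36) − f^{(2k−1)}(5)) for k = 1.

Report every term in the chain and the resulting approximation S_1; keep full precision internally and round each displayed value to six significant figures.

The integral term ∫_5^36 x·e^(−x/18) dx = 182.045.
Endpoint term: (f(5) + f(36))/2 = (3.78733 + 4.87207)/2 = 4.32970.
Integral + boundary = 186.374.
k=1: B_{2}/(2)! × [f^{(1)}(36) − f^{(1)}(5)] = 1/12 × (-0.135335 − 0.547058) = -0.0568661.

S_1 ≈ 186.317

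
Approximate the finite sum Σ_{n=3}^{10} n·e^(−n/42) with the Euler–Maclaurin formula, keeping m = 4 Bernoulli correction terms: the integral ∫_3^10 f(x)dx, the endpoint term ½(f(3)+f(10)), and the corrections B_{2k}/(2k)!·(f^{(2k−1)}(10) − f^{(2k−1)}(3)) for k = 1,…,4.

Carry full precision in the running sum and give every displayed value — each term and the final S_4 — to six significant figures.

Integral: ∫_3^10 x·e^(−x/42) dx = 38.4379.
Endpoint term: (f(3) + f(10))/2 = (2.79319 + 7.88128)/2 = 5.33723.
Integral + boundary = 43.7751.
k=1: B_{2}/(2)! × [f^{(1)}(10) − f^{(1)}(3)] = 1/12 × (0.600478 − 0.864558) = -0.0220067.
Running total after k=1: 43.7531.
k=2: B_{4}/(4)! × [f^{(3)}(10) − f^{(3)}(3)] = −1/720 × (0.00123398 − 0.00154574) = 4.33005e-07.
Running total after k=2: 43.7531.
k=3: B_{6}/(6)! × [f^{(5)}(10) − f^{(5)}(3)] = 1/30240 × (1.20609e-06 − 1.47470e-06) = -8.88248e-12.
Running total after k=3: 43.7531.
k=4: B_{8}/(8)! × [f^{(7)}(10) − f^{(7)}(3)] = −1/1209600 × (9.70890e-10 − 1.17524e-09) = 1.68941e-16.

S_4 ≈ 43.7531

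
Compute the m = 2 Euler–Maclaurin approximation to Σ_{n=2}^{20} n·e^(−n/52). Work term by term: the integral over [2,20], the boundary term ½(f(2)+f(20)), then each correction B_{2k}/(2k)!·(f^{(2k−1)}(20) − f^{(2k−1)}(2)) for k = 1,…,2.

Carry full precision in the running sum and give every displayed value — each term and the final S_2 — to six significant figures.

∫_2^20 x·e^(−x/52) dx evaluates to 153.463.
Endpoint term: (f(2) + f(20))/2 = (1.92454 + 13.6142)/2 = 7.76939.
So far: 161.233.
Order-1 term: 1/12 · (0.418900 − 0.925258) = -0.0421965.
Running total after k=1: 161.191.
Order-2 term: −1/720 · (0.000658404 − 0.00105392) = 5.49326e-07.

S_2 ≈ 161.191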